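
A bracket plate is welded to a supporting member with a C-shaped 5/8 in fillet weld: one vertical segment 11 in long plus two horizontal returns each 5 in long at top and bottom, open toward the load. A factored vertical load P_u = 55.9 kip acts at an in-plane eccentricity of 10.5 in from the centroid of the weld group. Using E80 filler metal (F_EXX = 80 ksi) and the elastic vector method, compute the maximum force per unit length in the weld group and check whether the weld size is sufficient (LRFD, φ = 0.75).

f_max ≈ 10.2 kip/in; adequate

Total weld length L_w = 21 in. Treat welds as unit-width lines.
Centroid: x̄ = 2×5×2.5 / 21 = 1.19 in from the vertical weld.
Polar moment about centroid: J = I_x + I_y = [11³/12 + 2×5×5.5²] + [11×1.19² + 2(5³/12 + 5×1.31²)] = 467 in³.
Direct shear f_v = P/L_w = 55.9 / 21 = 2.662 kip/in (vertical).
Torsion M = P·e = 55.9 × 10.5 = 586.95 kip·in.
Critical point at (x, y) = (3.81, 5.5) from centroid. f_tx = M·y/J = 6.913 kip/in; f_ty = M·x/J = 4.788 kip/in.
Resultant f_max = √[f_tx² + (f_v + f_ty)²] = √[6.913² + (2.662 + 4.788)²] = 10.16 kip/in.
Capacity per unit length: φr_n = 0.75 × 0.6 × 80 × (0.707 × 0.625) = 15.91 kip/in.
10.16 ≤ 15.91 → adequate.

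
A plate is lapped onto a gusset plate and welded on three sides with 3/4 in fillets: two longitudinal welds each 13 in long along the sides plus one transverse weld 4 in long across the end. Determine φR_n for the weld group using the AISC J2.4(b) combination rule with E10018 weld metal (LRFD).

φR_n ≈ 716 kips

E100XX → F_EXX = 100 ksi.
t_e = 0.707 × 0.75 = 0.5302 in.
R_nwl = 0.6 × 100 × 0.5302 × 26 = 827.2 kips (longitudinal, 2 welds).
R_nwt = 0.6 × 100 × 0.5302 × 4 = 127.3 kips (transverse, base value).
(i) R_nwl + R_nwt = 954.5 kips; (ii) 0.85 R_nwl + 1.5 R_nwt = 894 kips.
R_n = max = 954.5 kips [governs: (i)]; φR_n = 715.8 kips.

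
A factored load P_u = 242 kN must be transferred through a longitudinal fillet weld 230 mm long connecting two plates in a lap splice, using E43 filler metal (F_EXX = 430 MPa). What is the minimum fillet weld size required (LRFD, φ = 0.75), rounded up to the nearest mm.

w = 8 mm

Total weld length L = 230 mm.
Required throat t_e = P_u / (φ × 0.6 F_EXX × L) = 242 / (0.75 × 0.6 × 430 × 230 × 10⁻³) = 5.438 mm.
Required leg w = t_e / 0.707 = 7.691 mm → use 8 mm.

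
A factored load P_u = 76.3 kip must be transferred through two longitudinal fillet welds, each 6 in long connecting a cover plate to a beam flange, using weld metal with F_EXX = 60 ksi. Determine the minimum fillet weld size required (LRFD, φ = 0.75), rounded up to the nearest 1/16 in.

w = 3/8 in

Total weld length L = 12 in.
Required throat t_e = P_u / (φ × 0.6 F_EXX × L) = 76.3 / (0.75 × 0.6 × 60 × 12) = 0.2355 in.
Required leg w = t_e / 0.707 = 0.3331 in → use 3/8 in.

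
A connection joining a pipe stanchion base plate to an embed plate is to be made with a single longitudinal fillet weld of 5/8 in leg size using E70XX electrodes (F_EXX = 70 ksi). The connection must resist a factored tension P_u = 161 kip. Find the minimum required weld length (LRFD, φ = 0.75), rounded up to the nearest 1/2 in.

L = 12 in

Throat t_e = 0.707 × 0.625 = 0.4419 in.
φr_n = 0.75 × 0.6 × 70 × 0.4419 = 13.92 kip/in.
L_req = P_u / φr_n = 161 / 13.92 = 11.57 in total.
Round up → use L = 12 in.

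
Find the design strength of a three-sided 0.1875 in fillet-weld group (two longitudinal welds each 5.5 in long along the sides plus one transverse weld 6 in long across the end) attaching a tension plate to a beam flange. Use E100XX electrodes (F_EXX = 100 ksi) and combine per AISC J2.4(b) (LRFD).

φR_n ≈ 109 kip

t_e = 0.707 × 0.1875 = 0.1326 in.
R_nwl = 0.6 × 100 × 0.1326 × 11 = 87.49 kip (longitudinal, 2 welds).
R_nwt = 0.6 × 100 × 0.1326 × 6 = 47.72 kip (transverse, base value).
(i) R_nwl + R_nwt = 135.2 kip; (ii) 0.85 R_nwl + 1.5 R_nwt = 146 kip.
R_n = max = 146 kip [governs: (ii)]; φR_n = 109.5 kip.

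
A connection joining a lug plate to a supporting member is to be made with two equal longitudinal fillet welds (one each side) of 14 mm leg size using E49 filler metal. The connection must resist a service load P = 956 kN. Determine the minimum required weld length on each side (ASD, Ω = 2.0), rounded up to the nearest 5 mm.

E49XX → F_EXX = 490 MPa.
Throat t_e = 0.707 × 14 = 9.898 mm.
r_n/Ω = (0.6 × 490 × 9.898) / 2.0 = 1455 N/mm = 1.455 kN/mm.
L_req = P / (r_n/Ω) = 956 / 1.455 = 657 mm total.
Per side: 657 / 2 = 328.5 mm.
Round up → use L = 330 mm on each side.

L = 330 mm on each side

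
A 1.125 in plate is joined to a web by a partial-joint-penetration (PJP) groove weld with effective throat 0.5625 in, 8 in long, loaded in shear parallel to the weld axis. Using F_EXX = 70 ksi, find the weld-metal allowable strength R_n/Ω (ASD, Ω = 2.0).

R_n/Ω ≈ 94.5 kip

Effective throat (given) t_e = 0.5625 in.
A_we = 0.5625 × 8 = 4.5 in².
F_nw = 0.6 F_EXX = 42 ksi.
R_n/Ω = (42 × 4.5) / 2.0 = 94.5 kip.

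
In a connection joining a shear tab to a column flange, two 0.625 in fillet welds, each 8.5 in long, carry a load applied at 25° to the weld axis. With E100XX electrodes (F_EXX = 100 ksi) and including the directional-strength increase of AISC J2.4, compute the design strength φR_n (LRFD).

φR_n ≈ 384 kips

t_e = 0.707 × 0.625 = 0.4419 in; A_we = 0.4419 × 17 = 7.512 in².
Directional factor: 1.0 + 0.5 sin^1.5(25°) = 1.137.
F_nw = 0.6 × 100 × 1.137 = 68.24 ksi.
φR_n = 0.75 × 68.24 × 7.512 = 384.5 kips.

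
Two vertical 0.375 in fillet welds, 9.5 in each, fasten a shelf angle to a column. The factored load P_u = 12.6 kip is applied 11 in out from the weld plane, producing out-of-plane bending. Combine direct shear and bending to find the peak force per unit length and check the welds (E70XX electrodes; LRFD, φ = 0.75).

f_max ≈ 4.65 kip/in; adequate

E70XX → F_EXX = 70 ksi.
L_w = 2 × 9.5 = 19 in; section modulus (unit throat) S = 2 × L²/6 = 30.08 in².
Direct shear f_v = P/L_w = 12.6/19 = 0.6632 kip/in.
Moment M = P × e = 12.6 × 11 = 138.6 kip·in; bending f_b = M/S = 4.607 kip/in.
f_max = √(f_v² + f_b²) = √(0.6632² + 4.607²) = 4.655 kip/in.
φr_n = 0.75 × 0.6 × 70 × (0.707 × 0.375) = 8.351 kip/in → adequate.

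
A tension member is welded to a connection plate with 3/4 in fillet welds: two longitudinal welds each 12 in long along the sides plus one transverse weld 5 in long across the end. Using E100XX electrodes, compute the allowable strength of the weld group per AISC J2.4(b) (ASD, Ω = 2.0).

R_n/Ω ≈ 461 kip

E100XX → F_EXX = 100 ksi.
t_e = 0.707 × 0.75 = 0.5302 in.
R_nwl = 0.6 × 100 × 0.5302 × 24 = 763.6 kip (longitudinal, 2 welds).
R_nwt = 0.6 × 100 × 0.5302 × 5 = 159.1 kip (transverse, base value).
(i) R_nwl + R_nwt = 922.6 kip; (ii) 0.85 R_nwl + 1.5 R_nwt = 887.6 kip.
R_n = max = 922.6 kip [governs: (i)]; R_n/Ω = 461.3 kip.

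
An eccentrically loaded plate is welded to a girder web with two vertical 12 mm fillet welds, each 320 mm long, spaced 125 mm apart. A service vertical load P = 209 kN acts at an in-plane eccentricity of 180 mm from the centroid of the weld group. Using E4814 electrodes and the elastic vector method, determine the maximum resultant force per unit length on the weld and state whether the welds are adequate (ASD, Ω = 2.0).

E48XX → F_EXX = 480 MPa.
Total weld length L_w = 640 mm. Treat welds as unit-width lines.
Polar moment about centroid: J = 2[d³/12 + d(b/2)²] = 2[320³/12 + 320×62.5²] = 7961000 mm³.
Direct shear f_v = P/L_w = 209×10³ / 640 = 326.6 N/mm (vertical).
Torsion M = P·e = 209×10³ × 180 = 37620000 N·mm.
Critical point at (x, y) = (62.5, 160) from centroid. f_tx = M·y/J = 756.1 N/mm; f_ty = M·x/J = 295.3 N/mm.
Resultant f_max = √[f_tx² + (f_v + f_ty)²] = √[756.1² + (326.6 + 295.3)²] = 979 N/mm.
Capacity per unit length: r_n/Ω = (1/2.0) × 0.6 × 480 × (0.707 × 12) = 1222 N/mm.
979 ≤ 1222 → adequate.

f_max ≈ 979 N/mm; adequate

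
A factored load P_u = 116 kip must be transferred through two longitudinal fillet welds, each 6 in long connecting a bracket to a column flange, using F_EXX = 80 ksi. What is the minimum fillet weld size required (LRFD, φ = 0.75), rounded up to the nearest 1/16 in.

w = 7/16 in

Total weld length L = 12 in.
Required throat t_e = P_u / (φ × 0.6 F_EXX × L) = 116 / (0.75 × 0.6 × 80 × 12) = 0.2685 in.
Required leg w = t_e / 0.707 = 0.3798 in → use 7/16 in.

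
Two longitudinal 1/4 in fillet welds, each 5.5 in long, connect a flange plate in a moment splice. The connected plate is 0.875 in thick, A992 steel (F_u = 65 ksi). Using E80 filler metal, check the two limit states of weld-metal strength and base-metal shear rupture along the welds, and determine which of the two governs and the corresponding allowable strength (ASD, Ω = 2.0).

E80XX → F_EXX = 80 ksi.
t_e = 0.707 × 0.25 = 0.1767 in; L = 11 in.
Weld metal: R_n/Ω = (1/2.0) × 0.6 × 80 × 0.1767 × 11 = 46.66 kip.
Base metal (shear rupture): R_n/Ω = (1/2.0) × 0.6 × 65 × 0.875 × 11 = 187.7 kip.
Governing: weld metal.

R_n/Ω ≈ 46.7 kip (weld metal governs)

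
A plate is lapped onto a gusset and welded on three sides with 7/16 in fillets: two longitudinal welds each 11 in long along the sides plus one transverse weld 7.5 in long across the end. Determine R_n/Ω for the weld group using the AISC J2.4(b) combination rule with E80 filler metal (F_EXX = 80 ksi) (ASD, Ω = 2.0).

R_n/Ω ≈ 222 kip

t_e = 0.707 × 0.4375 = 0.3093 in.
R_nwl = 0.6 × 80 × 0.3093 × 22 = 326.6 kip (longitudinal, 2 welds).
R_nwt = 0.6 × 80 × 0.3093 × 7.5 = 111.4 kip (transverse, base value).
(i) R_nwl + R_nwt = 438 kip; (ii) 0.85 R_nwl + 1.5 R_nwt = 444.7 kip.
R_n = max = 444.7 kip [governs: (ii)]; R_n/Ω = 222.3 kip.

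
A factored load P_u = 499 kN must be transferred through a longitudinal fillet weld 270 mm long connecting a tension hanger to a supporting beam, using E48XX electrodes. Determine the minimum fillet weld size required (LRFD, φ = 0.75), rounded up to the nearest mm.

E48XX → F_EXX = 480 MPa.
Total weld length L = 270 mm.
Required throat t_e = P_u / (φ × 0.6 F_EXX × L) = 499 / (0.75 × 0.6 × 480 × 270 × 10⁻³) = 8.556 mm.
Required leg w = t_e / 0.707 = 12.1 mm → use 13 mm.

w = 13 mm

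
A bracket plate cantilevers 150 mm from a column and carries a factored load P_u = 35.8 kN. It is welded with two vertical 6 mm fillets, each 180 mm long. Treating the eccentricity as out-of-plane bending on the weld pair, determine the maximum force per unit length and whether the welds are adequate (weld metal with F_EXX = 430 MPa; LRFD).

L_w = 2 × 180 = 360 mm; section modulus (unit throat) S = 2 × L²/6 = 10800 mm².
Direct shear f_v = P/L_w = 35.8×10³/360 = 99.44 N/mm.
Moment M = P × e = 35.8×10³ × 150 = 5370000 N·mm; bending f_b = M/S = 497.2 N/mm.
f_max = √(f_v² + f_b²) = √(99.44² + 497.2²) = 507.1 N/mm.
φr_n = 0.75 × 0.6 × 430 × (0.707 × 6) = 820.8 N/mm → adequate.

f_max ≈ 507 N/mm; adequate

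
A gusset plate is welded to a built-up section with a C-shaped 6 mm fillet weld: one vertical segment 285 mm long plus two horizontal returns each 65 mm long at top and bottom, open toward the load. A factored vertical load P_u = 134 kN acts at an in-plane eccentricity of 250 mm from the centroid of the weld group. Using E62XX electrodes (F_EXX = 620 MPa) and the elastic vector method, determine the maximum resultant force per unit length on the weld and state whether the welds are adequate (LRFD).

f_max ≈ 1240 N/mm; NOT adequate

Total weld length L_w = 415 mm. Treat welds as unit-width lines.
Centroid: x̄ = 2×65×32.5 / 415 = 10.18 mm from the vertical weld.
Polar moment about centroid: J = I_x + I_y = [285³/12 + 2×65×142.5²] + [285×10.18² + 2(65³/12 + 65×22.32²)] = 4709000 mm³.
Direct shear f_v = P/L_w = 134×10³ / 415 = 322.9 N/mm (vertical).
Torsion M = P·e = 134×10³ × 250 = 33500000 N·mm.
Critical point at (x, y) = (54.82, 142.5) from centroid. f_tx = M·y/J = 1014 N/mm; f_ty = M·x/J = 390 N/mm.
Resultant f_max = √[f_tx² + (f_v + f_ty)²] = √[1014² + (322.9 + 390)²] = 1239 N/mm.
Capacity per unit length: φr_n = 0.75 × 0.6 × 620 × (0.707 × 6) = 1184 N/mm.
1239 > 1184 → NOT adequate.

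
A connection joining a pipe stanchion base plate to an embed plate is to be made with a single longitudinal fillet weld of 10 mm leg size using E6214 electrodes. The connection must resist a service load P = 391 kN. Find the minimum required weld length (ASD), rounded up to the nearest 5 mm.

E62XX → F_EXX = 620 MPa.
Throat t_e = 0.707 × 10 = 7.07 mm.
r_n/Ω = (0.6 × 620 × 7.07) / 2.0 = 1315 N/mm = 1.315 kN/mm.
L_req = P / (r_n/Ω) = 391 / 1.315 = 297.3 mm total.
Round up → use L = 300 mm.

L = 300 mm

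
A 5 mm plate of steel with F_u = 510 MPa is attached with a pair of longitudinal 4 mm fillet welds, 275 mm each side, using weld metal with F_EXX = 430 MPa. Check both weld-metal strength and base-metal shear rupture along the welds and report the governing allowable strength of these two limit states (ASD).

R_n/Ω ≈ 201 kN (weld metal governs)

t_e = 0.707 × 4 = 2.828 mm; L = 550 mm.
Weld metal: R_n/Ω = (1/2.0) × 0.6 × 430 × 2.828 × 550 × 10⁻³ = 200.6 kN.
Base metal (shear rupture): R_n/Ω = (1/2.0) × 0.6 × 510 × 5 × 550 × 10⁻³ = 420.8 kN.
Governing: weld metal.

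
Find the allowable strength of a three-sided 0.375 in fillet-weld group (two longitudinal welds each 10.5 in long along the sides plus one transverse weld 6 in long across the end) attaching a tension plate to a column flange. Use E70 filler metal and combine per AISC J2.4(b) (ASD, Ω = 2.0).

E70XX → F_EXX = 70 ksi.
t_e = 0.707 × 0.375 = 0.2651 in.
R_nwl = 0.6 × 70 × 0.2651 × 21 = 233.8 kips (longitudinal, 2 welds).
R_nwt = 0.6 × 70 × 0.2651 × 6 = 66.81 kips (transverse, base value).
(i) R_nwl + R_nwt = 300.7 kips; (ii) 0.85 R_nwl + 1.5 R_nwt = 299 kips.
R_n = max = 300.7 kips [governs: (i)]; R_n/Ω = 150.3 kips.

R_n/Ω ≈ 150 kips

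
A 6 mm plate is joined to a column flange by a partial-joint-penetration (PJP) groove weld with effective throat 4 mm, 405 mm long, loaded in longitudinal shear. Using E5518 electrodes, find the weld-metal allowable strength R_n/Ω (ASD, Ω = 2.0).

R_n/Ω ≈ 267 kN

E55XX → F_EXX = 550 MPa.
Effective throat (given) t_e = 4 mm.
A_we = 4 × 405 = 1620 mm².
F_nw = 0.6 F_EXX = 330 MPa.
R_n/Ω = (330 × 1620) / 2.0 × 10⁻³ = 267.3 kN.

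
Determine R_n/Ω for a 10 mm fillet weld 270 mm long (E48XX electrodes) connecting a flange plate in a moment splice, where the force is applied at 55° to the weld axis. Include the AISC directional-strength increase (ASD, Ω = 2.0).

E48XX → F_EXX = 480 MPa.
t_e = 0.707 × 10 = 7.07 mm; A_we = 7.07 × 270 = 1909 mm².
Directional factor: 1.0 + 0.5 sin^1.5(55°) = 1.371.
F_nw = 0.6 × 480 × 1.371 = 394.8 MPa.
R_n/Ω = (394.8 × 1909) / 2.0 × 10⁻³ = 376.8 kN.

R_n/Ω ≈ 377 kN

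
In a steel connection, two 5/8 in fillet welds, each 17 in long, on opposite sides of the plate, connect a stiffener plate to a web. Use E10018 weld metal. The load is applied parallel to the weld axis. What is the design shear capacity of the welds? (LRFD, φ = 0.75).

E100XX → F_EXX = 100 ksi.
Effective throat t_e = 0.707 × 0.625 = 0.4419 in.
Total length L = 34 in; A_we = 0.4419 × 34 = 15.02 in².
F_nw = 0.6 F_EXX = 0.6 × 100 = 60 ksi.
φR_n = 0.75 × 60 × 15.02 = 676.1 kips.

φR_n ≈ 676 kips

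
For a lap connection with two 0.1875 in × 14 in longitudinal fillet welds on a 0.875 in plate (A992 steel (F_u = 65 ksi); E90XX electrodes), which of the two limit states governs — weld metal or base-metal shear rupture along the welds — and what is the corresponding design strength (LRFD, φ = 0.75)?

E90XX → F_EXX = 90 ksi.
t_e = 0.707 × 0.1875 = 0.1326 in; L = 28 in.
Weld metal: φR_n = 0.75 × 0.6 × 90 × 0.1326 × 28 = 150.3 kips.
Base metal (shear rupture): φR_n = 0.75 × 0.6 × 65 × 0.875 × 28 = 716.6 kips.
Governing: weld metal.

φR_n ≈ 150 kips (weld metal governs)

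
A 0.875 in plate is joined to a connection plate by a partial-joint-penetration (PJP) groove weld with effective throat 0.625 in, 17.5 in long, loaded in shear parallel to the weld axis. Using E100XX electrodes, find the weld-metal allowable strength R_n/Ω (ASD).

E100XX → F_EXX = 100 ksi.
Effective throat (given) t_e = 0.625 in.
A_we = 0.625 × 17.5 = 10.94 in².
F_nw = 0.6 F_EXX = 60 ksi.
R_n/Ω = (60 × 10.94) / 2.0 = 328.1 kip.

R_n/Ω ≈ 328 kip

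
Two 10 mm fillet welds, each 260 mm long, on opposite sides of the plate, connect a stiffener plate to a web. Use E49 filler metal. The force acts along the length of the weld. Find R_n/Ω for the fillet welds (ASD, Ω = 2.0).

R_n/Ω ≈ 540 kN

E49XX → F_EXX = 490 MPa.
Effective throat t_e = 0.707 × 10 = 7.07 mm.
Total length L = 520 mm; A_we = 7.07 × 520 = 3676 mm².
F_nw = 0.6 F_EXX = 0.6 × 490 = 294 MPa.
R_n = 294 × 3676 × 10⁻³ = 1081 kN; R_n/Ω = 1081/2.0 = 540.4 kN.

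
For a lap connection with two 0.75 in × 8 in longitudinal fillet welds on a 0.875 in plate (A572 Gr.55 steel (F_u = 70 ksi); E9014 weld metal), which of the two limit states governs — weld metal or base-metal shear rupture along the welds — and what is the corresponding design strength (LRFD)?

φR_n ≈ 344 kips (weld metal governs)

E90XX → F_EXX = 90 ksi.
t_e = 0.707 × 0.75 = 0.5302 in; L = 16 in.
Weld metal: φR_n = 0.75 × 0.6 × 90 × 0.5302 × 16 = 343.6 kips.
Base metal (shear rupture): φR_n = 0.75 × 0.6 × 70 × 0.875 × 16 = 441 kips.
Governing: weld metal.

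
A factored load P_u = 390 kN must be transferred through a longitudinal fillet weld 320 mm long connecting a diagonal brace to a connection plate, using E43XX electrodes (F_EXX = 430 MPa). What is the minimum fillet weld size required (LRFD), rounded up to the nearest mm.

Total weld length L = 320 mm.
Required throat t_e = P_u / (φ × 0.6 F_EXX × L) = 390 / (0.75 × 0.6 × 430 × 320 × 10⁻³) = 6.298 mm.
Required leg w = t_e / 0.707 = 8.909 mm → use 9 mm.

w = 9 mm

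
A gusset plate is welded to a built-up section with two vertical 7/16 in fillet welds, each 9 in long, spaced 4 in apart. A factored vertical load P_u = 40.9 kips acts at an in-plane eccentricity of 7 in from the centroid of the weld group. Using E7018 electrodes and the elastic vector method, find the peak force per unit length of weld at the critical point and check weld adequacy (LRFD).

f_max ≈ 8.47 kip/in; adequate

E70XX → F_EXX = 70 ksi.
Total weld length L_w = 18 in. Treat welds as unit-width lines.
Polar moment about centroid: J = 2[d³/12 + d(b/2)²] = 2[9³/12 + 9×2²] = 193.5 in³.
Direct shear f_v = P/L_w = 40.9 / 18 = 2.272 kip/in (vertical).
Torsion M = P·e = 40.9 × 7 = 286.3 kip·in.
Critical point at (x, y) = (2, 4.5) from centroid. f_tx = M·y/J = 6.658 kip/in; f_ty = M·x/J = 2.959 kip/in.
Resultant f_max = √[f_tx² + (f_v + f_ty)²] = √[6.658² + (2.272 + 2.959)²] = 8.467 kip/in.
Capacity per unit length: φr_n = 0.75 × 0.6 × 70 × (0.707 × 0.4375) = 9.743 kip/in.
8.467 ≤ 9.743 → adequate.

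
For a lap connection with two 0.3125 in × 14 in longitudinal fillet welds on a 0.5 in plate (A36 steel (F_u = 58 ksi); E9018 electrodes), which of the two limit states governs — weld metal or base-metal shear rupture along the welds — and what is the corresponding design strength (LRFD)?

φR_n ≈ 251 kips (weld metal governs)

E90XX → F_EXX = 90 ksi.
t_e = 0.707 × 0.3125 = 0.2209 in; L = 28 in.
Weld metal: φR_n = 0.75 × 0.6 × 90 × 0.2209 × 28 = 250.5 kips.
Base metal (shear rupture): φR_n = 0.75 × 0.6 × 58 × 0.5 × 28 = 365.4 kips.
Governing: weld metal.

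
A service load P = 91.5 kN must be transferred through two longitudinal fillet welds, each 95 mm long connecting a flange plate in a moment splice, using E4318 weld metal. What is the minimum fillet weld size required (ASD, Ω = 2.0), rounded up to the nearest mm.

w = 6 mm

E43XX → F_EXX = 430 MPa.
Total weld length L = 190 mm.
Required throat t_e = P × Ω / (0.6 F_EXX × L) = 91.5 × 2.0 / (0.6 × 430 × 190 × 10⁻³) = 3.733 mm.
Required leg w = t_e / 0.707 = 5.28 mm → use 6 mm.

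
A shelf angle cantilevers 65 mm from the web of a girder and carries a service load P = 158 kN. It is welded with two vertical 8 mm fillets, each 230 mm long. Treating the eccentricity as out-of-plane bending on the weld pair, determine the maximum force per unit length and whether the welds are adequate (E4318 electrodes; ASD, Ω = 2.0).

E43XX → F_EXX = 430 MPa.
L_w = 2 × 230 = 460 mm; section modulus (unit throat) S = 2 × L²/6 = 17630 mm².
Direct shear f_v = P/L_w = 158×10³/460 = 343.5 N/mm.
Moment M = P × e = 158×10³ × 65 = 10270000 N·mm; bending f_b = M/S = 582.4 N/mm.
f_max = √(f_v² + f_b²) = √(343.5² + 582.4²) = 676.2 N/mm.
r_n/Ω = (1/2.0) × 0.6 × 430 × (0.707 × 8) = 729.6 N/mm → adequate.

f_max ≈ 676 N/mm; adequate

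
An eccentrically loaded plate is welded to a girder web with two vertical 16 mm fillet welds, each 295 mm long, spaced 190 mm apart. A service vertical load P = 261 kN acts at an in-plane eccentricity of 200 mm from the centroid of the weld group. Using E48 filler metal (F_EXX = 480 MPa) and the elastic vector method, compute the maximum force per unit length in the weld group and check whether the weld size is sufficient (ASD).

Total weld length L_w = 590 mm. Treat welds as unit-width lines.
Polar moment about centroid: J = 2[d³/12 + d(b/2)²] = 2[295³/12 + 295×95²] = 9603000 mm³.
Direct shear f_v = P/L_w = 261×10³ / 590 = 442.4 N/mm (vertical).
Torsion M = P·e = 261×10³ × 200 = 52200000 N·mm.
Critical point at (x, y) = (95, 147.5) from centroid. f_tx = M·y/J = 801.7 N/mm; f_ty = M·x/J = 516.4 N/mm.
Resultant f_max = √[f_tx² + (f_v + f_ty)²] = √[801.7² + (442.4 + 516.4)²] = 1250 N/mm.
Capacity per unit length: r_n/Ω = (1/2.0) × 0.6 × 480 × (0.707 × 16) = 1629 N/mm.
1250 ≤ 1629 → adequate.

f_max ≈ 1250 N/mm; adequate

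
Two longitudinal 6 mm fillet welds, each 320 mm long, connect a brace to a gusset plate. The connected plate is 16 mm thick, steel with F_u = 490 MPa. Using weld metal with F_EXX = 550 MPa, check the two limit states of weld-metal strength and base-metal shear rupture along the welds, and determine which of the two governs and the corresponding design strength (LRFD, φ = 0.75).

t_e = 0.707 × 6 = 4.242 mm; L = 640 mm.
Weld metal: φR_n = 0.75 × 0.6 × 550 × 4.242 × 640 × 10⁻³ = 671.9 kN.
Base metal (shear rupture): φR_n = 0.75 × 0.6 × 490 × 16 × 640 × 10⁻³ = 2258 kN.
Governing: weld metal.

φR_n ≈ 672 kN (weld metal governs)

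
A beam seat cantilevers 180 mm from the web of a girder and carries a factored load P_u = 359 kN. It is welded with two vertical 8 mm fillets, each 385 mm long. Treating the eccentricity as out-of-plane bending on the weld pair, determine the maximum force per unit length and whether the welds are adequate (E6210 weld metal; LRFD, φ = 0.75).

E62XX → F_EXX = 620 MPa.
L_w = 2 × 385 = 770 mm; section modulus (unit throat) S = 2 × L²/6 = 49410 mm².
Direct shear f_v = P/L_w = 359×10³/770 = 466.2 N/mm.
Moment M = P × e = 359×10³ × 180 = 64620000 N·mm; bending f_b = M/S = 1308 N/mm.
f_max = √(f_v² + f_b²) = √(466.2² + 1308²) = 1388 N/mm.
φr_n = 0.75 × 0.6 × 620 × (0.707 × 8) = 1578 N/mm → adequate.

f_max ≈ 1390 N/mm; adequate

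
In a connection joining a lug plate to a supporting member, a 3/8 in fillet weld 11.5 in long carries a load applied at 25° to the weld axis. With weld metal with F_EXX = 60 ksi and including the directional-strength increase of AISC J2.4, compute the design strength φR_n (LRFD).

φR_n ≈ 93.6 kip

t_e = 0.707 × 0.375 = 0.2651 in; A_we = 0.2651 × 11.5 = 3.049 in².
Directional factor: 1.0 + 0.5 sin^1.5(25°) = 1.137.
F_nw = 0.6 × 60 × 1.137 = 40.95 ksi.
φR_n = 0.75 × 40.95 × 3.049 = 93.63 kip.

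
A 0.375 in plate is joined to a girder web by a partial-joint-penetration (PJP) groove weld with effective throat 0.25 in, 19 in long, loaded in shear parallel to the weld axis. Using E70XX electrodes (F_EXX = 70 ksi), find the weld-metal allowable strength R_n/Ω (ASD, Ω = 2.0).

R_n/Ω ≈ 99.8 kips

Effective throat (given) t_e = 0.25 in.
A_we = 0.25 × 19 = 4.75 in².
F_nw = 0.6 F_EXX = 42 ksi.
R_n/Ω = (42 × 4.75) / 2.0 = 99.75 kips.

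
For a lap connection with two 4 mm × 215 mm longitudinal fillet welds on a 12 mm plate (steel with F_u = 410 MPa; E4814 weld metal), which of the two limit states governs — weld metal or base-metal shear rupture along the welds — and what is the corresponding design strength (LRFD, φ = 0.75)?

E48XX → F_EXX = 480 MPa.
t_e = 0.707 × 4 = 2.828 mm; L = 430 mm.
Weld metal: φR_n = 0.75 × 0.6 × 480 × 2.828 × 430 × 10⁻³ = 262.7 kN.
Base metal (shear rupture): φR_n = 0.75 × 0.6 × 410 × 12 × 430 × 10⁻³ = 952 kN.
Governing: weld metal.

φR_n ≈ 263 kN (weld metal governs)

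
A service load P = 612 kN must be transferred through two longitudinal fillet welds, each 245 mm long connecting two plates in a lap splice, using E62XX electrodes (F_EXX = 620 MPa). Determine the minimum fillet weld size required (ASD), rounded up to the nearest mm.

w = 10 mm

Total weld length L = 490 mm.
Required throat t_e = P × Ω / (0.6 F_EXX × L) = 612 × 2.0 / (0.6 × 620 × 490 × 10⁻³) = 6.715 mm.
Required leg w = t_e / 0.707 = 9.498 mm → use 10 mm.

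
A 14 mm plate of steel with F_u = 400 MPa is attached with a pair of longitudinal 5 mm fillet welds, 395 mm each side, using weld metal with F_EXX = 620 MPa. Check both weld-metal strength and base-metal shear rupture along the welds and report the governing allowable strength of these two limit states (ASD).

t_e = 0.707 × 5 = 3.535 mm; L = 790 mm.
Weld metal: R_n/Ω = (1/2.0) × 0.6 × 620 × 3.535 × 790 × 10⁻³ = 519.4 kN.
Base metal (shear rupture): R_n/Ω = (1/2.0) × 0.6 × 400 × 14 × 790 × 10⁻³ = 1327 kN.
Governing: weld metal.

R_n/Ω ≈ 519 kN (weld metal governs)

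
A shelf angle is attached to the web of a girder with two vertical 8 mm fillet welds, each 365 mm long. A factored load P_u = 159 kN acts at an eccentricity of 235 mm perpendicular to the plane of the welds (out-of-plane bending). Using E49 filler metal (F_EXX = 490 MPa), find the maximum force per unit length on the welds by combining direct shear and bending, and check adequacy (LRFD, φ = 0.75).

f_max ≈ 869 N/mm; adequate

L_w = 2 × 365 = 730 mm; section modulus (unit throat) S = 2 × L²/6 = 44410 mm².
Direct shear f_v = P/L_w = 159×10³/730 = 217.8 N/mm.
Moment M = P × e = 159×10³ × 235 = 37365000 N·mm; bending f_b = M/S = 841.4 N/mm.
f_max = √(f_v² + f_b²) = √(217.8² + 841.4²) = 869.1 N/mm.
φr_n = 0.75 × 0.6 × 490 × (0.707 × 8) = 1247 N/mm → adequate.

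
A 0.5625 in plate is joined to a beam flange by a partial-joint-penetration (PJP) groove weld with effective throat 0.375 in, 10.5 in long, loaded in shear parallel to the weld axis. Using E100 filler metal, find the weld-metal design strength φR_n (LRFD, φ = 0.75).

φR_n ≈ 177 kips

E100XX → F_EXX = 100 ksi.
Effective throat (given) t_e = 0.375 in.
A_we = 0.375 × 10.5 = 3.938 in².
F_nw = 0.6 F_EXX = 60 ksi.
φR_n = 0.75 × 60 × 3.938 = 177.2 kips.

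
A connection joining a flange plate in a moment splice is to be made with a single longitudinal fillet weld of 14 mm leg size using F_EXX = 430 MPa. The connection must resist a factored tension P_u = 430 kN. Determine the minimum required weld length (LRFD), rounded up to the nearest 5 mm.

L = 225 mm

Throat t_e = 0.707 × 14 = 9.898 mm.
φr_n = 0.75 × 0.6 × 430 × 9.898 × 10⁻³ = 1.915 kN/mm.
L_req = P_u / φr_n = 430 / 1.915 = 224.5 mm total.
Round up → use L = 225 mm.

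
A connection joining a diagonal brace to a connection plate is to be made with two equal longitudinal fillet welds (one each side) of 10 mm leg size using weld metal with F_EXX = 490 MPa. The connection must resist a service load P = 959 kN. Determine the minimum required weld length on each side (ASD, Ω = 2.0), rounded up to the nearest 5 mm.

Throat t_e = 0.707 × 10 = 7.07 mm.
r_n/Ω = (0.6 × 490 × 7.07) / 2.0 = 1039 N/mm = 1.039 kN/mm.
L_req = P / (r_n/Ω) = 959 / 1.039 = 922.7 mm total.
Per side: 922.7 / 2 = 461.4 mm.
Round up → use L = 465 mm on each side.

L = 465 mm on each side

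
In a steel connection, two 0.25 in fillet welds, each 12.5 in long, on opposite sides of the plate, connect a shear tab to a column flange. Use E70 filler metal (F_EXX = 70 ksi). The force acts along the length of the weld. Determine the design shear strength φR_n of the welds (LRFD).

φR_n ≈ 139 kip

Effective throat t_e = 0.707 × 0.25 = 0.1767 in.
Total length L = 25 in; A_we = 0.1767 × 25 = 4.419 in².
F_nw = 0.6 F_EXX = 0.6 × 70 = 42 ksi.
φR_n = 0.75 × 42 × 4.419 = 139.2 kip.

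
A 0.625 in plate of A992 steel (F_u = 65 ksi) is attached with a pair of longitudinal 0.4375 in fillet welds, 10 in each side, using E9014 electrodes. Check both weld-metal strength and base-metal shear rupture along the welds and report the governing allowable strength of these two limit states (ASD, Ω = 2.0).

R_n/Ω ≈ 167 kips (weld metal governs)

E90XX → F_EXX = 90 ksi.
t_e = 0.707 × 0.4375 = 0.3093 in; L = 20 in.
Weld metal: R_n/Ω = (1/2.0) × 0.6 × 90 × 0.3093 × 20 = 167 kips.
Base metal (shear rupture): R_n/Ω = (1/2.0) × 0.6 × 65 × 0.625 × 20 = 243.8 kips.
Governing: weld metal.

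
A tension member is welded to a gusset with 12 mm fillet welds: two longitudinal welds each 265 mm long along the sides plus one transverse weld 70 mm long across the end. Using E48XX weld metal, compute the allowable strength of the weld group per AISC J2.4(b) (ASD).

E48XX → F_EXX = 480 MPa.
t_e = 0.707 × 12 = 8.484 mm.
R_nwl = 0.6 × 480 × 8.484 × 530 × 10⁻³ = 1295 kN (longitudinal, 2 welds).
R_nwt = 0.6 × 480 × 8.484 × 70 × 10⁻³ = 171 kN (transverse, base value).
(i) R_nwl + R_nwt = 1466 kN; (ii) 0.85 R_nwl + 1.5 R_nwt = 1357 kN.
R_n = max = 1466 kN [governs: (i)]; R_n/Ω = 733 kN.

R_n/Ω ≈ 733 kN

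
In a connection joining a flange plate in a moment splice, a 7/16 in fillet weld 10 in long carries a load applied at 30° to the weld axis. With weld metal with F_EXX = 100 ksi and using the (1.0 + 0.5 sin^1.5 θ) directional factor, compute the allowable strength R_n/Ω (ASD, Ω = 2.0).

t_e = 0.707 × 0.4375 = 0.3093 in; A_we = 0.3093 × 10 = 3.093 in².
Directional factor: 1.0 + 0.5 sin^1.5(30°) = 1.177.
F_nw = 0.6 × 100 × 1.177 = 70.61 ksi.
R_n/Ω = (70.61 × 3.093) / 2.0 = 109.2 kip.

R_n/Ω ≈ 109 kip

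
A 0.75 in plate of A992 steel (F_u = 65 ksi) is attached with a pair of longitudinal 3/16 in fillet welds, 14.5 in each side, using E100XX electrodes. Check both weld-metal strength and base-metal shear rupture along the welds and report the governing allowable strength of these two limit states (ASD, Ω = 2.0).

R_n/Ω ≈ 115 kips (weld metal governs)

E100XX → F_EXX = 100 ksi.
t_e = 0.707 × 0.1875 = 0.1326 in; L = 29 in.
Weld metal: R_n/Ω = (1/2.0) × 0.6 × 100 × 0.1326 × 29 = 115.3 kips.
Base metal (shear rupture): R_n/Ω = (1/2.0) × 0.6 × 65 × 0.75 × 29 = 424.1 kips.
Governing: weld metal.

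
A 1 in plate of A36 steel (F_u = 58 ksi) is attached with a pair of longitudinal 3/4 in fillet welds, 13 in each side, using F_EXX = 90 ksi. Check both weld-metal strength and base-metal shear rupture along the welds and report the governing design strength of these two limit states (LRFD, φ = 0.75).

φR_n ≈ 558 kip (weld metal governs)

t_e = 0.707 × 0.75 = 0.5302 in; L = 26 in.
Weld metal: φR_n = 0.75 × 0.6 × 90 × 0.5302 × 26 = 558.4 kip.
Base metal (shear rupture): φR_n = 0.75 × 0.6 × 58 × 1 × 26 = 678.6 kip.
Governing: weld metal.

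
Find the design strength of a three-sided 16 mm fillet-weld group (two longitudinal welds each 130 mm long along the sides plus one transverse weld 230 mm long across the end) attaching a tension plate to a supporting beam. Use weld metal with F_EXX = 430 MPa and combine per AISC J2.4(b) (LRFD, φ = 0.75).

φR_n ≈ 1240 kN

t_e = 0.707 × 16 = 11.31 mm.
R_nwl = 0.6 × 430 × 11.31 × 260 × 10⁻³ = 758.8 kN (longitudinal, 2 welds).
R_nwt = 0.6 × 430 × 11.31 × 230 × 10⁻³ = 671.3 kN (transverse, base value).
(i) R_nwl + R_nwt = 1430 kN; (ii) 0.85 R_nwl + 1.5 R_nwt = 1652 kN.
R_n = max = 1652 kN [governs: (ii)]; φR_n = 1239 kN.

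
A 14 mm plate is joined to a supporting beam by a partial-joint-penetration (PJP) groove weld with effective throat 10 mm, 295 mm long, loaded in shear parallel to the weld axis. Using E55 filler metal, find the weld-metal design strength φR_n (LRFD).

φR_n ≈ 730 kN

E55XX → F_EXX = 550 MPa.
Effective throat (given) t_e = 10 mm.
A_we = 10 × 295 = 2950 mm².
F_nw = 0.6 F_EXX = 330 MPa.
φR_n = 0.75 × 330 × 2950 × 10⁻³ = 730.1 kN.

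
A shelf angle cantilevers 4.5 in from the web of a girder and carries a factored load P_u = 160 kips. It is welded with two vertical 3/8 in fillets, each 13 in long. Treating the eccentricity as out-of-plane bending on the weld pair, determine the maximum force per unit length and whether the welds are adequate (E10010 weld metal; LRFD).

E100XX → F_EXX = 100 ksi.
L_w = 2 × 13 = 26 in; section modulus (unit throat) S = 2 × L²/6 = 56.33 in².
Direct shear f_v = P/L_w = 160/26 = 6.154 kip/in.
Moment M = P × e = 160 × 4.5 = 720 kip·in; bending f_b = M/S = 12.78 kip/in.
f_max = √(f_v² + f_b²) = √(6.154² + 12.78²) = 14.19 kip/in.
φr_n = 0.75 × 0.6 × 100 × (0.707 × 0.375) = 11.93 kip/in → NOT adequate.

f_max ≈ 14.2 kip/in; NOT adequate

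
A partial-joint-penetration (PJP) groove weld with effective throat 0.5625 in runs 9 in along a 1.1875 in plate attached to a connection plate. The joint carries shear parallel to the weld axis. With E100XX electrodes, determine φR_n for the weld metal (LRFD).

E100XX → F_EXX = 100 ksi.
Effective throat (given) t_e = 0.5625 in.
A_we = 0.5625 × 9 = 5.062 in².
F_nw = 0.6 F_EXX = 60 ksi.
φR_n = 0.75 × 60 × 5.062 = 227.8 kips.

φR_n ≈ 228 kips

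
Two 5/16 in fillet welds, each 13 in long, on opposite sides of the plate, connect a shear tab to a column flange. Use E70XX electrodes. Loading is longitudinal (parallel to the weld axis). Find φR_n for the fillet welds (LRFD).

E70XX → F_EXX = 70 ksi.
Effective throat t_e = 0.707 × 0.3125 = 0.2209 in.
Total length L = 26 in; A_we = 0.2209 × 26 = 5.744 in².
F_nw = 0.6 F_EXX = 0.6 × 70 = 42 ksi.
φR_n = 0.75 × 42 × 5.744 = 180.9 kips.

φR_n ≈ 181 kips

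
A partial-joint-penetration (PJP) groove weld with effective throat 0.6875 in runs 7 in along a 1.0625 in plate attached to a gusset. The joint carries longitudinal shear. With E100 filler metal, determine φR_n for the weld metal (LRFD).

φR_n ≈ 217 kip

E100XX → F_EXX = 100 ksi.
Effective throat (given) t_e = 0.6875 in.
A_we = 0.6875 × 7 = 4.812 in².
F_nw = 0.6 F_EXX = 60 ksi.
φR_n = 0.75 × 60 × 4.812 = 216.6 kip.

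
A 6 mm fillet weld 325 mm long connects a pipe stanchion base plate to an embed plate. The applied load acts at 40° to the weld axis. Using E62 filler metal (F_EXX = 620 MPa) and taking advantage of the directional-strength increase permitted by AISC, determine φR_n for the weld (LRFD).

t_e = 0.707 × 6 = 4.242 mm; A_we = 4.242 × 325 = 1379 mm².
Directional factor: 1.0 + 0.5 sin^1.5(40°) = 1.258.
F_nw = 0.6 × 620 × 1.258 = 467.9 MPa.
φR_n = 0.75 × 467.9 × 1379 × 10⁻³ = 483.8 kN.

φR_n ≈ 484 kN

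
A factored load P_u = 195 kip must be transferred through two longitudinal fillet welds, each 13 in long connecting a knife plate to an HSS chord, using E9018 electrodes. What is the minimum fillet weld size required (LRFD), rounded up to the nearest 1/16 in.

E90XX → F_EXX = 90 ksi.
Total weld length L = 26 in.
Required throat t_e = P_u / (φ × 0.6 F_EXX × L) = 195 / (0.75 × 0.6 × 90 × 26) = 0.1852 in.
Required leg w = t_e / 0.707 = 0.2619 in → use 5/16 in.

w = 5/16 in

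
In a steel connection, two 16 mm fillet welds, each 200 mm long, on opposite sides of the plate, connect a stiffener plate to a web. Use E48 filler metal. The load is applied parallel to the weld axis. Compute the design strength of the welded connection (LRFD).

φR_n ≈ 977 kN

E48XX → F_EXX = 480 MPa.
Effective throat t_e = 0.707 × 16 = 11.31 mm.
Total length L = 400 mm; A_we = 11.31 × 400 = 4525 mm².
F_nw = 0.6 F_EXX = 0.6 × 480 = 288 MPa.
φR_n = 0.75 × 288 × 4525 × 10⁻³ = 977.4 kN.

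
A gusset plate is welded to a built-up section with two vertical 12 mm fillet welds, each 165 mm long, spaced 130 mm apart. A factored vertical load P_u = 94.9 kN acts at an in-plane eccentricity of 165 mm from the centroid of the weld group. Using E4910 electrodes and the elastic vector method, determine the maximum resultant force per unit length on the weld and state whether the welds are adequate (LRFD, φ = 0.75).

f_max ≈ 972 N/mm; adequate

E49XX → F_EXX = 490 MPa.
Total weld length L_w = 330 mm. Treat welds as unit-width lines.
Polar moment about centroid: J = 2[d³/12 + d(b/2)²] = 2[165³/12 + 165×65²] = 2143000 mm³.
Direct shear f_v = P/L_w = 94.9×10³ / 330 = 287.6 N/mm (vertical).
Torsion M = P·e = 94.9×10³ × 165 = 15658000 N·mm.
Critical point at (x, y) = (65, 82.5) from centroid. f_tx = M·y/J = 602.8 N/mm; f_ty = M·x/J = 475 N/mm.
Resultant f_max = √[f_tx² + (f_v + f_ty)²] = √[602.8² + (287.6 + 475)²] = 972 N/mm.
Capacity per unit length: φr_n = 0.75 × 0.6 × 490 × (0.707 × 12) = 1871 N/mm.
972 ≤ 1871 → adequate.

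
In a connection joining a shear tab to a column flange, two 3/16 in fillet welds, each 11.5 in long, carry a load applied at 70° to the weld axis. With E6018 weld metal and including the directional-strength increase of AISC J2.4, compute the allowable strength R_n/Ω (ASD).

R_n/Ω ≈ 79.9 kip

E60XX → F_EXX = 60 ksi.
t_e = 0.707 × 0.1875 = 0.1326 in; A_we = 0.1326 × 23 = 3.049 in².
Directional factor: 1.0 + 0.5 sin^1.5(70°) = 1.455.
F_nw = 0.6 × 60 × 1.455 = 52.4 ksi.
R_n/Ω = (52.4 × 3.049) / 2.0 = 79.88 kip.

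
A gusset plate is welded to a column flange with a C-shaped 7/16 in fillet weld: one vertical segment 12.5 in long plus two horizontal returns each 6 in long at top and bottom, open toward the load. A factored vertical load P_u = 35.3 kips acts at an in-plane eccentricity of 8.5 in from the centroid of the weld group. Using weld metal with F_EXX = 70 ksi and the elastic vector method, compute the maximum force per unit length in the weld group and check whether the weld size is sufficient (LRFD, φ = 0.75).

f_max ≈ 4.22 kip/in; adequate

Total weld length L_w = 24.5 in. Treat welds as unit-width lines.
Centroid: x̄ = 2×6×3 / 24.5 = 1.469 in from the vertical weld.
Polar moment about centroid: J = I_x + I_y = [12.5³/12 + 2×6×6.25²] + [12.5×1.469² + 2(6³/12 + 6×1.531²)] = 722.6 in³.
Direct shear f_v = P/L_w = 35.3 / 24.5 = 1.441 kip/in (vertical).
Torsion M = P·e = 35.3 × 8.5 = 300.05 kip·in.
Critical point at (x, y) = (4.531, 6.25) from centroid. f_tx = M·y/J = 2.595 kip/in; f_ty = M·x/J = 1.881 kip/in.
Resultant f_max = √[f_tx² + (f_v + f_ty)²] = √[2.595² + (1.441 + 1.881)²] = 4.216 kip/in.
Capacity per unit length: φr_n = 0.75 × 0.6 × 70 × (0.707 × 0.4375) = 9.743 kip/in.
4.216 ≤ 9.743 → adequate.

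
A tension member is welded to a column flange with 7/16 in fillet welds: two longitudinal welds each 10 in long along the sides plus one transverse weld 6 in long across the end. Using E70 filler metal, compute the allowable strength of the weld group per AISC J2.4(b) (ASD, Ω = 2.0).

E70XX → F_EXX = 70 ksi.
t_e = 0.707 × 0.4375 = 0.3093 in.
R_nwl = 0.6 × 70 × 0.3093 × 20 = 259.8 kip (longitudinal, 2 welds).
R_nwt = 0.6 × 70 × 0.3093 × 6 = 77.95 kip (transverse, base value).
(i) R_nwl + R_nwt = 337.8 kip; (ii) 0.85 R_nwl + 1.5 R_nwt = 337.8 kip.
R_n = max = 337.8 kip [governs: (ii)]; R_n/Ω = 168.9 kip.

R_n/Ω ≈ 169 kip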